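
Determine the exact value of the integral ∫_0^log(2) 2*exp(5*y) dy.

Let u = exp(y), so du = exp(y) dy. When y = 0, u = 1; when y = log(2), u = 2.
The integral becomes 2·∫ u**4 du from 1 to 2, with antiderivative 2*u**5/5.
Back in y: F(y) = 2*exp(5*y)/5.
Then F(log(2)) - F(0) = (64/5) - (2/5) = 62/5.

62/5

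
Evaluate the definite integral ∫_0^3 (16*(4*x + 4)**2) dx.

5376

Let u = 4*x + 4, so du = 4 dx. When x = 0, u = 4; when x = 3, u = 16.
The integral becomes 4·∫ u**2 du from 4 to 16, with antiderivative 4*u**3/3.
Back in x: F(x) = 4*(4*x + 4)**3/3.
Then F(3) - F(0) = (16384/3) - (256/3) = 5376.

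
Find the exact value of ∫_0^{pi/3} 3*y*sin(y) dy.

Integrate by parts once (u = y, dv = 3*sin(y) dy).
An antiderivative is F(y) = -3*y*cos(y) + 3*sin(y).
Then F(pi/3) - F(0) = (-pi/2 + 3*sqrt(3)/2) - (0) = -pi/2 + 3*sqrt(3)/2.

-pi/2 + 3*sqrt(3)/2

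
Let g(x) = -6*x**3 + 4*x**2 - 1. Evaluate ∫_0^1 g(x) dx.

By the power rule, an antiderivative is F(x) = -3*x**4/2 + 4*x**3/3 - x.
Then F(1) - F(0) = (-7/6) - (0) = -7/6.

-7/6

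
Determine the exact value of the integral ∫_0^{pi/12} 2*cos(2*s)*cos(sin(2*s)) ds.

Let u = sin(2*s), so du = 2*cos(2*s) ds. When s = 0, u = 0; when s = pi/12, u = 1/2.
The integral becomes ∫ cos(u) du from 0 to 1/2, with antiderivative sin(u).
Back in s: F(s) = sin(sin(2*s)).
Then F(pi/12) - F(0) = (sin(1/2)) - (0) = sin(1/2).

sin(1/2)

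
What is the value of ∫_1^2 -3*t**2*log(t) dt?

Integrate by parts once (u = ln t, dv = -3*t**2 dt).
An antiderivative is F(t) = -t**3*(3*log(t) - 1)/3.
Then F(2) - F(1) = (8/3 - 8*log(2)) - (1/3) = 7/3 - 8*log(2).

7/3 - 8*log(2)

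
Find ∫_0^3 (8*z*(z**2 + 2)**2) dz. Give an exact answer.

1764

Let u = z**2 + 2, so du = 2*z dz. When z = 0, u = 2; when z = 3, u = 11.
The integral becomes 4·∫ u**2 du from 2 to 11, with antiderivative 4*u**3/3.
Back in z: F(z) = 4*(z**2 + 2)**3/3.
Then F(3) - F(0) = (5324/3) - (32/3) = 1764.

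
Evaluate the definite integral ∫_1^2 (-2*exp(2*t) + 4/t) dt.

-exp(4) + log(16) + exp(2)

An antiderivative is F(t) = -exp(2*t) + 4*log(t).
Then F(2) - F(1) = (-exp(4) + log(16)) - (-exp(2)) = -exp(4) + log(16) + exp(2).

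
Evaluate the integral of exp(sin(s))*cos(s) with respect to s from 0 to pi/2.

Let u = sin(s), so du = cos(s) ds. When s = 0, u = 0; when s = pi/2, u = 1.
The integral becomes ∫ exp(u) du from 0 to 1, with antiderivative exp(u).
Back in s: F(s) = exp(sin(s)).
Then F(pi/2) - F(0) = (E) - (1) = -1 + E.

-1 + E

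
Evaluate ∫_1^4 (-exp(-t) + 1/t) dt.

An antiderivative is F(t) = log(t) + exp(-t).
Then F(4) - F(1) = ((1 + log(4**exp(4)))*exp(-4)) - (exp(-1)) = (-exp(3) + 1 + log(4**exp(4)))*exp(-4).

(-exp(3) + 1 + log(4**exp(4)))*exp(-4)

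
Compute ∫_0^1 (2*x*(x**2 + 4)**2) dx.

61/3

Let u = x**2 + 4, so du = 2*x dx. When x = 0, u = 4; when x = 1, u = 5.
The integral becomes ∫ u**2 du from 4 to 5, with antiderivative u**3/3.
Back in x: F(x) = (x**2 + 4)**3/3.
Then F(1) - F(0) = (125/3) - (64/3) = 61/3.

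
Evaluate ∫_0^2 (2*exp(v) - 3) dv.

An antiderivative is F(v) = -3*v + 2*exp(v).
Then F(2) - F(0) = (-6 + 2*exp(2)) - (2) = -8 + 2*exp(2).

-8 + 2*exp(2)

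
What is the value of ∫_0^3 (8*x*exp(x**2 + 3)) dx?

Let u = x**2 + 3, so du = 2*x dx. When x = 0, u = 3; when x = 3, u = 12.
The integral becomes 4·∫ exp(u) du from 3 to 12, with antiderivative 4*exp(u).
Back in x: F(x) = 4*exp(x**2 + 3).
Then F(3) - F(0) = (4*exp(12)) - (4*exp(3)) = -4*(1 - exp(9))*exp(3).

-4*(1 - exp(9))*exp(3)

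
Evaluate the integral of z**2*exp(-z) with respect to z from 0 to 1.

Integrate by parts twice (u = z^2, dv = exp(-z) dz).
An antiderivative is F(z) = (-z**2 - 2*z - 2)*exp(-z).
Then F(1) - F(0) = (-5*exp(-1)) - (-2) = 2 - 5*exp(-1).

2 - 5*exp(-1)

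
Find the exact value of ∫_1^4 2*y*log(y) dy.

-15/2 + 32*log(2)

Integrate by parts once (u = ln y, dv = 2*y dy).
An antiderivative is F(y) = y**2*(2*log(y) - 1)/2.
Then F(4) - F(1) = (-8 + 32*log(2)) - (-1/2) = -15/2 + 32*log(2).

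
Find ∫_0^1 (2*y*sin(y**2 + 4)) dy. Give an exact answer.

Let u = y**2 + 4, so du = 2*y dy. When y = 0, u = 4; when y = 1, u = 5.
The integral becomes ∫ sin(u) du from 4 to 5, with antiderivative -cos(u).
Back in y: F(y) = -cos(y**2 + 4).
Then F(1) - F(0) = (-cos(5)) - (-cos(4)) = cos(4) - cos(5).

cos(4) - cos(5)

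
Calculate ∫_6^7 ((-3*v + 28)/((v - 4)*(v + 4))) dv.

Factor the denominator: v**2 - 16 = (v + 4)(v - 4).
Partial fractions: (-3*v + 28)/((v - 4)*(v + 4)) = -5/(v + 4) + 2/(v - 4).
An antiderivative is F(v) = 2*log(v - 4) - 5*log(v + 4).
Then F(7) - F(6) = (-5*log(11) + 2*log(3)) - (-5*log(5) - 3*log(2)) = -5*log(11) + 3*log(2) + 2*log(3) + 5*log(5).

-5*log(11) + 3*log(2) + 2*log(3) + 5*log(5)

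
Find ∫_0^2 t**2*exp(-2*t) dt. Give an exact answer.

(-13 + exp(4))*exp(-4)/4

Integrate by parts twice (u = t^2, dv = exp(-2*t) dt).
An antiderivative is F(t) = (-2*t**2 - 2*t - 1)*exp(-2*t)/4.
Then F(2) - F(0) = (-13*exp(-4)/4) - (-1/4) = (-13 + exp(4))*exp(-4)/4.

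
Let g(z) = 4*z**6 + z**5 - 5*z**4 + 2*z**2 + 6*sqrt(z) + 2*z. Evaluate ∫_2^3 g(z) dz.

By the power rule, an antiderivative is F(z) = 4*z**7/7 + z**6/6 - z**5 + 4*z**(3/2) + 2*z**3/3 + z**2.
Then F(3) - F(2) = (12*sqrt(3) + 16173/14) - (8*sqrt(2) + 428/7) = -8*sqrt(2) + 12*sqrt(3) + 15317/14.

-8*sqrt(2) + 12*sqrt(3) + 15317/14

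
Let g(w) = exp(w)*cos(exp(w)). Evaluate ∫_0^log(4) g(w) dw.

-sin(1) + sin(4)

Let u = exp(w), so du = exp(w) dw. When w = 0, u = 1; when w = log(4), u = 4.
The integral becomes ∫ cos(u) du from 1 to 4, with antiderivative sin(u).
Back in w: F(w) = sin(exp(w)).
Then F(log(4)) - F(0) = (sin(4)) - (sin(1)) = -sin(1) + sin(4).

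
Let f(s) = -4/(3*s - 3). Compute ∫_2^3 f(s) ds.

-4*log(2)/3

An antiderivative is F(s) = -4*log(3*s - 3)/3.
Then F(3) - F(2) = (-4*log(6)/3) - (-4*log(3)/3) = -4*log(2)/3.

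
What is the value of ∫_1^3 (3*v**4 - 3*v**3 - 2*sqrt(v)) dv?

1298/15 - 4*sqrt(3)

By the power rule, an antiderivative is F(v) = 3*v**5/5 - 3*v**4/4 - 4*v**(3/2)/3.
Then F(3) - F(1) = (1701/20 - 4*sqrt(3)) - (-89/60) = 1298/15 - 4*sqrt(3).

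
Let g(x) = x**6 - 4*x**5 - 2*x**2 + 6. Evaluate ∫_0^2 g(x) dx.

By the power rule, an antiderivative is F(x) = x**7/7 - 2*x**6/3 - 2*x**3/3 + 6*x.
Then F(2) - F(0) = (-124/7) - (0) = -124/7.

-124/7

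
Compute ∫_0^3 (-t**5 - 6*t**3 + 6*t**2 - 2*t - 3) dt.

By the power rule, an antiderivative is F(t) = -t**6/6 - 3*t**4/2 + 2*t**3 - t**2 - 3*t.
Then F(3) - F(0) = (-207) - (0) = -207.

-207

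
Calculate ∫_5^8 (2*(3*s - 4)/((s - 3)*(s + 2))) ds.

Factor the denominator: s**2 - s - 6 = (s + 2)(s - 3).
Partial fractions: 2*(3*s - 4)/((s - 3)*(s + 2)) = 4/(s + 2) + 2/(s - 3).
An antiderivative is F(s) = 2*log(s - 3) + 4*log(s + 2).
Then F(8) - F(5) = (4*log(2) + 6*log(5)) - (2*log(2) + 4*log(7)) = -4*log(7) + 2*log(2) + 6*log(5).

-4*log(7) + 2*log(2) + 6*log(5)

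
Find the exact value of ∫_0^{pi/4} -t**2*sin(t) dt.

Integrate by parts twice (u = t^2, dv = -sin(t) dt).
An antiderivative is F(t) = t**2*cos(t) - 2*t*sin(t) - 2*cos(t).
Then F(pi/4) - F(0) = (sqrt(2)*(-32 - 8*pi + pi**2)/32) - (-2) = -sqrt(2) - sqrt(2)*pi/4 + sqrt(2)*pi**2/32 + 2.

-sqrt(2) - sqrt(2)*pi/4 + sqrt(2)*pi**2/32 + 2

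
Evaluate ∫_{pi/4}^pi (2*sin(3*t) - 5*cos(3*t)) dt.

2/3 + sqrt(2)/2

An antiderivative is F(t) = -5*sin(3*t)/3 - 2*cos(3*t)/3.
Then F(pi) - F(pi/4) = (2/3) - (-sqrt(2)/2) = 2/3 + sqrt(2)/2.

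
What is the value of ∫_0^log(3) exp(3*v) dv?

Let u = exp(v), so du = exp(v) dv. When v = 0, u = 1; when v = log(3), u = 3.
The integral becomes ∫ u**2 du from 1 to 3, with antiderivative u**3/3.
Back in v: F(v) = exp(3*v)/3.
Then F(log(3)) - F(0) = (9) - (1/3) = 26/3.

26/3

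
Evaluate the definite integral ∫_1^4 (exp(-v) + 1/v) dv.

(-1 + exp(3) + log(4**exp(4)))*exp(-4)

An antiderivative is F(v) = log(v) - exp(-v).
Then F(4) - F(1) = ((-1 + log(4**exp(4)))*exp(-4)) - (-exp(-1)) = (-1 + exp(3) + log(4**exp(4)))*exp(-4).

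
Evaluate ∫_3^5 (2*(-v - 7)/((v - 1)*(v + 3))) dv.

-log(9)

Factor the denominator: v**2 + 2*v - 3 = (v + 3)(v - 1).
Partial fractions: 2*(-v - 7)/((v - 1)*(v + 3)) = 2/(v + 3) - 4/(v - 1).
An antiderivative is F(v) = -4*log(v - 1) + 2*log(v + 3).
Then F(5) - F(3) = (-log(4)) - (log(9/4)) = -log(9).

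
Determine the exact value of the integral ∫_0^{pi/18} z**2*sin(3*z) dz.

-2/27 - sqrt(3)*pi**2/1944 + pi/162 + sqrt(3)/27

Integrate by parts twice (u = z^2, dv = sin(3*z) dz).
An antiderivative is F(z) = -z**2*cos(3*z)/3 + 2*z*sin(3*z)/9 + 2*cos(3*z)/27.
Then F(pi/18) - F(0) = (-sqrt(3)*pi**2/1944 + pi/162 + sqrt(3)/27) - (2/27) = -2/27 - sqrt(3)*pi**2/1944 + pi/162 + sqrt(3)/27.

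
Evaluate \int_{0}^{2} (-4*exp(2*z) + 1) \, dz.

4 - 2*exp(4)

An antiderivative is F(z) = -2*exp(2*z) + z.
Then F(2) - F(0) = (2 - 2*exp(4)) - (-2) = 4 - 2*exp(4).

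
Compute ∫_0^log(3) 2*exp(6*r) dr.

Let u = exp(r), so du = exp(r) dr. When r = 0, u = 1; when r = log(3), u = 3.
The integral becomes 2·∫ u**5 du from 1 to 3, with antiderivative u**6/3.
Back in r: F(r) = exp(6*r)/3.
Then F(log(3)) - F(0) = (243) - (1/3) = 728/3.

728/3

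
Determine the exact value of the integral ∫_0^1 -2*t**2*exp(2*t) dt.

1/2 - exp(2)/2

Integrate by parts twice (u = t^2, dv = -2*exp(2*t) dt).
An antiderivative is F(t) = (-2*t**2 + 2*t - 1)*exp(2*t)/2.
Then F(1) - F(0) = (-exp(2)/2) - (-1/2) = 1/2 - exp(2)/2.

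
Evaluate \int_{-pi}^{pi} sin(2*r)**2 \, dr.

Use the identity sin^2(2*r) = (1 - cos(4*r))/2.
An antiderivative is F(r) = r/2 - sin(4*r)/8.
Then F(pi) - F(-pi) = (pi/2) - (-pi/2) = pi.

pi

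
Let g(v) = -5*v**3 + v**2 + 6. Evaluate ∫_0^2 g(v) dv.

By the power rule, an antiderivative is F(v) = -5*v**4/4 + v**3/3 + 6*v.
Then F(2) - F(0) = (-16/3) - (0) = -16/3.

-16/3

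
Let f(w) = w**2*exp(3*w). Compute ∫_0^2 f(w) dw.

-2/27 + 26*exp(6)/27

Integrate by parts twice (u = w^2, dv = exp(3*w) dw).
An antiderivative is F(w) = (9*w**2 - 6*w + 2)*exp(3*w)/27.
Then F(2) - F(0) = (26*exp(6)/27) - (2/27) = -2/27 + 26*exp(6)/27.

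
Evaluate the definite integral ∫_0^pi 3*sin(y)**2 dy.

3*pi/2

Use the identity sin^2(y) = (1 - cos(2*y))/2.
An antiderivative is F(y) = 3*y/2 - 3*sin(2*y)/4.
Then F(pi) - F(0) = (3*pi/2) - (0) = 3*pi/2.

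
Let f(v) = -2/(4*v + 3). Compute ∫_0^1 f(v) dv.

An antiderivative is F(v) = -log(4*v + 3)/2.
Then F(1) - F(0) = (-log(7)/2) - (-log(3)/2) = -log(7)/2 + log(3)/2.

-log(7)/2 + log(3)/2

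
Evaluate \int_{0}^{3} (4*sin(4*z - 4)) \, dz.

cos(4) - cos(8)

Let u = 4*z - 4, so du = 4 dz. When z = 0, u = -4; when z = 3, u = 8.
The integral becomes ∫ sin(u) du from -4 to 8, with antiderivative -cos(u).
Back in z: F(z) = -cos(4*z - 4).
Then F(3) - F(0) = (-cos(8)) - (-cos(4)) = cos(4) - cos(8).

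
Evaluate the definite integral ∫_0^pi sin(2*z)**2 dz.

pi/2

Use the identity sin^2(2*z) = (1 - cos(4*z))/2.
An antiderivative is F(z) = z/2 - sin(4*z)/8.
Then F(pi) - F(0) = (pi/2) - (0) = pi/2.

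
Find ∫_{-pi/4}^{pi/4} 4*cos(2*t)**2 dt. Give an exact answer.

Use the identity cos^2(2*t) = (1 + cos(4*t))/2.
An antiderivative is F(t) = 2*t + sin(4*t)/2.
Then F(pi/4) - F(-pi/4) = (pi/2) - (-pi/2) = pi.

pi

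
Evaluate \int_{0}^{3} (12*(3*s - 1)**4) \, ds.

Let u = 3*s - 1, so du = 3 ds. When s = 0, u = -1; when s = 3, u = 8.
The integral becomes 4·∫ u**4 du from -1 to 8, with antiderivative 4*u**5/5.
Back in s: F(s) = 4*(3*s - 1)**5/5.
Then F(3) - F(0) = (131072/5) - (-4/5) = 131076/5.

131076/5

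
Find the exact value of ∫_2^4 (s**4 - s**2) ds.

By the power rule, an antiderivative is F(s) = s**5/5 - s**3/3.
Then F(4) - F(2) = (2752/15) - (56/15) = 2696/15.

2696/15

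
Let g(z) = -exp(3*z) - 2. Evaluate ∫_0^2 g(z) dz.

An antiderivative is F(z) = -exp(3*z)/3 - 2*z.
Then F(2) - F(0) = (-exp(6)/3 - 4) - (-1/3) = -exp(6)/3 - 11/3.

-exp(6)/3 - 11/3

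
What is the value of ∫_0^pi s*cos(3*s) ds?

-2/9

Integrate by parts once (u = s, dv = cos(3*s) ds).
An antiderivative is F(s) = s*sin(3*s)/3 + cos(3*s)/9.
Then F(pi) - F(0) = (-1/9) - (1/9) = -2/9.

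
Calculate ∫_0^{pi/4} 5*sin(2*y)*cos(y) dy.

10/3 - 5*sqrt(2)/6

Use the identity sin(2*y)cos(y) = [sin(3*y) + sin(y)]/2.
An antiderivative is F(y) = -5*cos(y)/2 - 5*cos(3*y)/6.
Then F(pi/4) - F(0) = (-5*sqrt(2)/6) - (-10/3) = 10/3 - 5*sqrt(2)/6.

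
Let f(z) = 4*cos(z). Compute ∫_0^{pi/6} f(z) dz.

2

An antiderivative is F(z) = 4*sin(z).
Then F(pi/6) - F(0) = (2) - (0) = 2.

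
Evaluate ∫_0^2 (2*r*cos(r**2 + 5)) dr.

Let u = r**2 + 5, so du = 2*r dr. When r = 0, u = 5; when r = 2, u = 9.
The integral becomes ∫ cos(u) du from 5 to 9, with antiderivative sin(u).
Back in r: F(r) = sin(r**2 + 5).
Then F(2) - F(0) = (sin(9)) - (sin(5)) = sin(9) - sin(5).

sin(9) - sin(5)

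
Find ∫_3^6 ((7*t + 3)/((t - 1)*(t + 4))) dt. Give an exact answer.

-5*log(7) + 3*log(2) + 7*log(5)

Factor the denominator: t**2 + 3*t - 4 = (t + 4)(t - 1).
Partial fractions: (7*t + 3)/((t - 1)*(t + 4)) = 5/(t + 4) + 2/(t - 1).
An antiderivative is F(t) = 2*log(t - 1) + 5*log(t + 4).
Then F(6) - F(3) = (5*log(2) + 7*log(5)) - (2*log(2) + 5*log(7)) = -5*log(7) + 3*log(2) + 7*log(5).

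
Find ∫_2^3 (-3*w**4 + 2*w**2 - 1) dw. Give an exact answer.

-1724/15

By the power rule, an antiderivative is F(w) = -3*w**5/5 + 2*w**3/3 - w.
Then F(3) - F(2) = (-654/5) - (-238/15) = -1724/15.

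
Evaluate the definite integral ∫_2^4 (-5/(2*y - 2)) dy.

An antiderivative is F(y) = -5*log(2*y - 2)/2.
Then F(4) - F(2) = (-5*log(6)/2) - (-5*log(2)/2) = -5*log(3)/2.

-5*log(3)/2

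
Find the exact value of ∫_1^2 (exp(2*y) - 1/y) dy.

-exp(2)/2 - log(2) + exp(4)/2

An antiderivative is F(y) = exp(2*y)/2 - log(y).
Then F(2) - F(1) = (-log(2) + exp(4)/2) - (exp(2)/2) = -exp(2)/2 - log(2) + exp(4)/2.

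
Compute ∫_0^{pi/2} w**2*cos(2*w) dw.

-pi/4

Integrate by parts twice (u = w^2, dv = cos(2*w) dw).
An antiderivative is F(w) = w**2*sin(2*w)/2 + w*cos(2*w)/2 - sin(2*w)/4.
Then F(pi/2) - F(0) = (-pi/4) - (0) = -pi/4.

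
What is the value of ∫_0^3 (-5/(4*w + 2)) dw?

-5*log(7)/4

An antiderivative is F(w) = -5*log(4*w + 2)/4.
Then F(3) - F(0) = (-5*log(14)/4) - (-5*log(2)/4) = -5*log(7)/4.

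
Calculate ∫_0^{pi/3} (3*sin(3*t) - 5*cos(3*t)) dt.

An antiderivative is F(t) = -5*sin(3*t)/3 - cos(3*t).
Then F(pi/3) - F(0) = (1) - (-1) = 2.

2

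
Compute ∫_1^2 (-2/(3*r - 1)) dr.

An antiderivative is F(r) = -2*log(3*r - 1)/3.
Then F(2) - F(1) = (-2*log(5)/3) - (-2*log(2)/3) = -2*log(5)/3 + 2*log(2)/3.

-2*log(5)/3 + 2*log(2)/3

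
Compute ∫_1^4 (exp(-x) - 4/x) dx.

-8*log(2) - exp(-4) + exp(-1)

An antiderivative is F(x) = -4*log(x) - exp(-x).
Then F(4) - F(1) = (-8*log(2) - exp(-4)) - (-exp(-1)) = -8*log(2) - exp(-4) + exp(-1).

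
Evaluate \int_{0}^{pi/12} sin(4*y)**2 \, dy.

Use the identity sin^2(4*y) = (1 - cos(8*y))/2.
An antiderivative is F(y) = y/2 - sin(8*y)/16.
Then F(pi/12) - F(0) = (-sqrt(3)/32 + pi/24) - (0) = -sqrt(3)/32 + pi/24.

-sqrt(3)/32 + pi/24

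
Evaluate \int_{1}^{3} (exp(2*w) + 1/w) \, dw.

An antiderivative is F(w) = exp(2*w)/2 + log(w).
Then F(3) - F(1) = (log(3) + exp(6)/2) - (exp(2)/2) = -exp(2)/2 + log(3) + exp(6)/2.

-exp(2)/2 + log(3) + exp(6)/2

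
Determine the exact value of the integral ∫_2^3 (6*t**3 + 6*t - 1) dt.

223/2

By the power rule, an antiderivative is F(t) = 3*t**4/2 + 3*t**2 - t.
Then F(3) - F(2) = (291/2) - (34) = 223/2.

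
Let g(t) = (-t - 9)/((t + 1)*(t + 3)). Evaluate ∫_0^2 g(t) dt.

-7*log(3) + 3*log(5)

Factor the denominator: t**2 + 4*t + 3 = (t + 3)(t + 1).
Partial fractions: (-t - 9)/((t + 1)*(t + 3)) = 3/(t + 3) - 4/(t + 1).
An antiderivative is F(t) = -4*log(t + 1) + 3*log(t + 3).
Then F(2) - F(0) = (-4*log(3) + 3*log(5)) - (log(27)) = -7*log(3) + 3*log(5).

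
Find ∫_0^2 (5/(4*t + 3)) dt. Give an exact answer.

-5*log(3)/4 + 5*log(11)/4

An antiderivative is F(t) = 5*log(4*t + 3)/4.
Then F(2) - F(0) = (5*log(11)/4) - (5*log(3)/4) = -5*log(3)/4 + 5*log(11)/4.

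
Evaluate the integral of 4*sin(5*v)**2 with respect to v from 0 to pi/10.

pi/5

Use the identity sin^2(5*v) = (1 - cos(10*v))/2.
An antiderivative is F(v) = 2*v - sin(10*v)/5.
Then F(pi/10) - F(0) = (pi/5) - (0) = pi/5.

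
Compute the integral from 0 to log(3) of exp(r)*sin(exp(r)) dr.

Let u = exp(r), so du = exp(r) dr. When r = 0, u = 1; when r = log(3), u = 3.
The integral becomes ∫ sin(u) du from 1 to 3, with antiderivative -cos(u).
Back in r: F(r) = -cos(exp(r)).
Then F(log(3)) - F(0) = (-cos(3)) - (-cos(1)) = cos(1) - cos(3).

cos(1) - cos(3)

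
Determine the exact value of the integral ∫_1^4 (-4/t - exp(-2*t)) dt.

An antiderivative is F(t) = -4*log(t) + exp(-2*t)/2.
Then F(4) - F(1) = (-8*log(2) + exp(-8)/2) - (exp(-2)/2) = (-16*exp(8)*log(2) - exp(6) + 1)*exp(-8)/2.

(-16*exp(8)*log(2) - exp(6) + 1)*exp(-8)/2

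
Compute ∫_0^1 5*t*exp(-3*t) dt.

5/9 - 20*exp(-3)/9

Integrate by parts once (u = t, dv = 5*exp(-3*t) dt).
An antiderivative is F(t) = (-15*t - 5)*exp(-3*t)/9.
Then F(1) - F(0) = (-20*exp(-3)/9) - (-5/9) = 5/9 - 20*exp(-3)/9.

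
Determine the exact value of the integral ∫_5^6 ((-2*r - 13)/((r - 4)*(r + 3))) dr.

Factor the denominator: r**2 - r - 12 = (r + 3)(r - 4).
Partial fractions: (-2*r - 13)/((r - 4)*(r + 3)) = 1/(r + 3) - 3/(r - 4).
An antiderivative is F(r) = -3*log(r - 4) + log(r + 3).
Then F(6) - F(5) = (log(9/8)) - (log(8)) = log(9/64).

log(9/64)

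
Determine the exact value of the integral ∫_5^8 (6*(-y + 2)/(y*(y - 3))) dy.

Factor the denominator: y**2 - 3*y = y(y - 3).
Partial fractions: 6*(-y + 2)/(y*(y - 3)) = -4/y - 2/(y - 3).
An antiderivative is F(y) = -4*log(y) - 2*log(y - 3).
Then F(8) - F(5) = (-12*log(2) - 2*log(5)) - (-4*log(5) - 2*log(2)) = -10*log(2) + 2*log(5).

-10*log(2) + 2*log(5)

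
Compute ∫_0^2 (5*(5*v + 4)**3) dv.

9540

Let u = 5*v + 4, so du = 5 dv. When v = 0, u = 4; when v = 2, u = 14.
The integral becomes ∫ u**3 du from 4 to 14, with antiderivative u**4/4.
Back in v: F(v) = (5*v + 4)**4/4.
Then F(2) - F(0) = (9604) - (64) = 9540.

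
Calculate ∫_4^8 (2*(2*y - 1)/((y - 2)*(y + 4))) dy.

log(81/8)

Factor the denominator: y**2 + 2*y - 8 = (y + 4)(y - 2).
Partial fractions: 2*(2*y - 1)/((y - 2)*(y + 4)) = 3/(y + 4) + 1/(y - 2).
An antiderivative is F(y) = log(y - 2) + 3*log(y + 4).
Then F(8) - F(4) = (4*log(3) + 7*log(2)) - (10*log(2)) = log(81/8).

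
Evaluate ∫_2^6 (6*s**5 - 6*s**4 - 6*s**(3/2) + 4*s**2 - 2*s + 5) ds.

-432*sqrt(6)/5 + 48*sqrt(2)/5 + 563468/15

By the power rule, an antiderivative is F(s) = s**6 - 12*s**(5/2)/5 - 6*s**5/5 + 4*s**3/3 - s**2 + 5*s.
Then F(6) - F(2) = (188034/5 - 432*sqrt(6)/5) - (634/15 - 48*sqrt(2)/5) = -432*sqrt(6)/5 + 48*sqrt(2)/5 + 563468/15.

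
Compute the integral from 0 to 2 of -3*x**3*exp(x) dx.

-6*exp(2) - 18

Integrate by parts 3 times (u = x^3, dv = -3*exp(x) dx).
An antiderivative is F(x) = (-3*x**3 + 9*x**2 - 18*x + 18)*exp(x).
Then F(2) - F(0) = (-6*exp(2)) - (18) = -6*exp(2) - 18.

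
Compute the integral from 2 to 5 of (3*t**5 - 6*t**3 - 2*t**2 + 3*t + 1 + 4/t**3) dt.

By the power rule, an antiderivative is F(t) = t**6/2 - 3*t**4/2 - 2*t**3/3 + 3*t**2/2 + t - 2/t**2.
Then F(5) - F(2) = (1025113/150) - (61/6) = 170598/25.

170598/25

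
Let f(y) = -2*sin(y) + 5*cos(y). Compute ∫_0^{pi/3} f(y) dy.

-1 + 5*sqrt(3)/2

An antiderivative is F(y) = 5*sin(y) + 2*cos(y).
Then F(pi/3) - F(0) = (1 + 5*sqrt(3)/2) - (2) = -1 + 5*sqrt(3)/2.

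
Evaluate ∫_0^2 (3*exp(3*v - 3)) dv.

2*sinh(3)

Let u = 3*v - 3, so du = 3 dv. When v = 0, u = -3; when v = 2, u = 3.
The integral becomes ∫ exp(u) du from -3 to 3, with antiderivative exp(u).
Back in v: F(v) = exp(3*v - 3).
Then F(2) - F(0) = (exp(3)) - (exp(-3)) = 2*sinh(3).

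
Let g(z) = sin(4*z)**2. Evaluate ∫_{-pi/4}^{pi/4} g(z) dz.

Use the identity sin^2(4*z) = (1 - cos(8*z))/2.
An antiderivative is F(z) = z/2 - sin(8*z)/16.
Then F(pi/4) - F(-pi/4) = (pi/8) - (-pi/8) = pi/4.

pi/4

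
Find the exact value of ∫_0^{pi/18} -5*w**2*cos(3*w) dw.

-5*sqrt(3)*pi/162 - 5*pi**2/1944 + 5/27

Integrate by parts twice (u = w^2, dv = -5*cos(3*w) dw).
An antiderivative is F(w) = -5*w**2*sin(3*w)/3 - 10*w*cos(3*w)/9 + 10*sin(3*w)/27.
Then F(pi/18) - F(0) = (-5*sqrt(3)*pi/162 - 5*pi**2/1944 + 5/27) - (0) = -5*sqrt(3)*pi/162 - 5*pi**2/1944 + 5/27.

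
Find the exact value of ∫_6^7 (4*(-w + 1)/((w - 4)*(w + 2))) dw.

-6*log(3) + 8*log(2)

Factor the denominator: w**2 - 2*w - 8 = (w + 2)(w - 4).
Partial fractions: 4*(-w + 1)/((w - 4)*(w + 2)) = -2/(w + 2) - 2/(w - 4).
An antiderivative is F(w) = -2*log(w - 4) - 2*log(w + 2).
Then F(7) - F(6) = (-6*log(3)) - (-8*log(2)) = -6*log(3) + 8*log(2).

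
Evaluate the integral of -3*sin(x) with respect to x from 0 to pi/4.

-3 + 3*sqrt(2)/2

An antiderivative is F(x) = 3*cos(x).
Then F(pi/4) - F(0) = (3*sqrt(2)/2) - (3) = -3 + 3*sqrt(2)/2.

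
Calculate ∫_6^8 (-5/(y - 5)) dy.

An antiderivative is F(y) = -5*log(y - 5).
Then F(8) - F(6) = (-5*log(3)) - (0) = -5*log(3).

-5*log(3)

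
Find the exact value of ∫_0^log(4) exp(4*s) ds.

Let u = exp(s), so du = exp(s) ds. When s = 0, u = 1; when s = log(4), u = 4.
The integral becomes ∫ u**3 du from 1 to 4, with antiderivative u**4/4.
Back in s: F(s) = exp(4*s)/4.
Then F(log(4)) - F(0) = (64) - (1/4) = 255/4.

255/4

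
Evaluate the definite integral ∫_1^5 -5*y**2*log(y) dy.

620/9 - 625*log(5)/3

Integrate by parts once (u = ln y, dv = -5*y**2 dy).
An antiderivative is F(y) = -5*y**3*(3*log(y) - 1)/9.
Then F(5) - F(1) = (625/9 - 625*log(5)/3) - (5/9) = 620/9 - 625*log(5)/3.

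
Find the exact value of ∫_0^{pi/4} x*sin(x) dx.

Integrate by parts once (u = x, dv = sin(x) dx).
An antiderivative is F(x) = -x*cos(x) + sin(x).
Then F(pi/4) - F(0) = (sqrt(2)*(4 - pi)/8) - (0) = sqrt(2)*(4 - pi)/8.

sqrt(2)*(4 - pi)/8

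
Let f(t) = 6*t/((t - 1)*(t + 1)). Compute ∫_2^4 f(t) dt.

3*log(5)

Factor the denominator: t**2 - 1 = (t + 1)(t - 1).
Partial fractions: 6*t/((t - 1)*(t + 1)) = 3/(t + 1) + 3/(t - 1).
An antiderivative is F(t) = 3*log(t - 1) + 3*log(t + 1).
Then F(4) - F(2) = (3*log(3) + 3*log(5)) - (log(27)) = 3*log(5).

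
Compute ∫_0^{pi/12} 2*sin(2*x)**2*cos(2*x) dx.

1/24

Let u = sin(2*x), so du = 2*cos(2*x) dx. When x = 0, u = 0; when x = pi/12, u = 1/2.
The integral becomes ∫ u**2 du from 0 to 1/2, with antiderivative u**3/3.
Back in x: F(x) = sin(2*x)**3/3.
Then F(pi/12) - F(0) = (1/24) - (0) = 1/24.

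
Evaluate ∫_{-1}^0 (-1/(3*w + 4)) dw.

An antiderivative is F(w) = -log(3*w + 4)/3.
Then F(0) - F(-1) = (-2*log(2)/3) - (0) = -2*log(2)/3.

-2*log(2)/3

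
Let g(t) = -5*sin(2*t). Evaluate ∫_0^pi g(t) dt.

An antiderivative is F(t) = 5*cos(2*t)/2.
Then F(pi) - F(0) = (5/2) - (5/2) = 0.

0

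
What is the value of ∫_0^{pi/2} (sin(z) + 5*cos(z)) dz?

An antiderivative is F(z) = 5*sin(z) - cos(z).
Then F(pi/2) - F(0) = (5) - (-1) = 6.

6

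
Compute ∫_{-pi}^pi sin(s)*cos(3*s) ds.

0

Use the identity sin(s)cos(3*s) = [sin(4*s) + sin(-2*s)]/2.
An antiderivative is F(s) = cos(2*s)/4 - cos(4*s)/8.
Then F(pi) - F(-pi) = (1/8) - (1/8) = 0.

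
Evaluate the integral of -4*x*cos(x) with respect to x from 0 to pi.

Integrate by parts once (u = x, dv = -4*cos(x) dx).
An antiderivative is F(x) = -4*x*sin(x) - 4*cos(x).
Then F(pi) - F(0) = (4) - (-4) = 8.

8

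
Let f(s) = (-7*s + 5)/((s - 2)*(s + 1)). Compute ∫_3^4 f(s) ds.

Factor the denominator: s**2 - s - 2 = (s + 1)(s - 2).
Partial fractions: (-7*s + 5)/((s - 2)*(s + 1)) = -4/(s + 1) - 3/(s - 2).
An antiderivative is F(s) = -3*log(s - 2) - 4*log(s + 1).
Then F(4) - F(3) = (-4*log(5) - 3*log(2)) - (-8*log(2)) = -4*log(5) + 5*log(2).

-4*log(5) + 5*log(2)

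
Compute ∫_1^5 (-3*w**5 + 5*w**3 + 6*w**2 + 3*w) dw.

-6748

By the power rule, an antiderivative is F(w) = -w**6/2 + 5*w**4/4 + 2*w**3 + 3*w**2/2.
Then F(5) - F(1) = (-26975/4) - (17/4) = -6748.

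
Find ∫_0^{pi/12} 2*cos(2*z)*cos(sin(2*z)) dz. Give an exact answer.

sin(1/2)

Let u = sin(2*z), so du = 2*cos(2*z) dz. When z = 0, u = 0; when z = pi/12, u = 1/2.
The integral becomes ∫ cos(u) du from 0 to 1/2, with antiderivative sin(u).
Back in z: F(z) = sin(sin(2*z)).
Then F(pi/12) - F(0) = (sin(1/2)) - (0) = sin(1/2).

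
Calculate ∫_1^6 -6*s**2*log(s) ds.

Integrate by parts once (u = ln s, dv = -6*s**2 ds).
An antiderivative is F(s) = -2*s**3*(3*log(s) - 1)/3.
Then F(6) - F(1) = (-432*log(3) - 432*log(2) + 144) - (2/3) = -432*log(3) - 432*log(2) + 430/3.

-432*log(3) - 432*log(2) + 430/3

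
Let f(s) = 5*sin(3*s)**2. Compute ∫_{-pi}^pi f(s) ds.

Use the identity sin^2(3*s) = (1 - cos(6*s))/2.
An antiderivative is F(s) = 5*s/2 - 5*sin(6*s)/12.
Then F(pi) - F(-pi) = (5*pi/2) - (-5*pi/2) = 5*pi.

5*pi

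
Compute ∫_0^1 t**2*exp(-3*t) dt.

Integrate by parts twice (u = t^2, dv = exp(-3*t) dt).
An antiderivative is F(t) = (-9*t**2 - 6*t - 2)*exp(-3*t)/27.
Then F(1) - F(0) = (-17*exp(-3)/27) - (-2/27) = 2/27 - 17*exp(-3)/27.

2/27 - 17*exp(-3)/27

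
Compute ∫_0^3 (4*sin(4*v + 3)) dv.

cos(3) - cos(15)

Let u = 4*v + 3, so du = 4 dv. When v = 0, u = 3; when v = 3, u = 15.
The integral becomes ∫ sin(u) du from 3 to 15, with antiderivative -cos(u).
Back in v: F(v) = -cos(4*v + 3).
Then F(3) - F(0) = (-cos(15)) - (-cos(3)) = cos(3) - cos(15).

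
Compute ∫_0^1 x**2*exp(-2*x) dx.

(-5 + exp(2))*exp(-2)/4

Integrate by parts twice (u = x^2, dv = exp(-2*x) dx).
An antiderivative is F(x) = (-2*x**2 - 2*x - 1)*exp(-2*x)/4.
Then F(1) - F(0) = (-5*exp(-2)/4) - (-1/4) = (-5 + exp(2))*exp(-2)/4.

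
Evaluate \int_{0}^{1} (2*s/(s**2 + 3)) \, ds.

Let u = s**2 + 3, so du = 2*s ds. When s = 0, u = 3; when s = 1, u = 4.
The integral becomes ∫ 1/u du from 3 to 4, with antiderivative log(u).
Back in s: F(s) = log(s**2 + 3).
Then F(1) - F(0) = (log(4)) - (log(3)) = log(4/3).

log(4/3)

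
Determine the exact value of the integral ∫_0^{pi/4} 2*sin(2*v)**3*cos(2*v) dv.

1/4

Let u = sin(2*v), so du = 2*cos(2*v) dv. When v = 0, u = 0; when v = pi/4, u = 1.
The integral becomes ∫ u**3 du from 0 to 1, with antiderivative u**4/4.
Back in v: F(v) = sin(2*v)**4/4.
Then F(pi/4) - F(0) = (1/4) - (0) = 1/4.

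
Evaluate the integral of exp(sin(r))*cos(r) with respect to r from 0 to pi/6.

Let u = sin(r), so du = cos(r) dr. When r = 0, u = 0; when r = pi/6, u = 1/2.
The integral becomes ∫ exp(u) du from 0 to 1/2, with antiderivative exp(u).
Back in r: F(r) = exp(sin(r)).
Then F(pi/6) - F(0) = (exp(1/2)) - (1) = -1 + exp(1/2).

-1 + exp(1/2)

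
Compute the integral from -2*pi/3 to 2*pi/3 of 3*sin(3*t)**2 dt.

Use the identity sin^2(3*t) = (1 - cos(6*t))/2.
An antiderivative is F(t) = 3*t/2 - sin(6*t)/4.
Then F(2*pi/3) - F(-2*pi/3) = (pi) - (-pi) = 2*pi.

2*pi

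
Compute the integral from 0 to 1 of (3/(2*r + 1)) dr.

3*log(3)/2

An antiderivative is F(r) = 3*log(2*r + 1)/2.
Then F(1) - F(0) = (3*log(3)/2) - (0) = 3*log(3)/2.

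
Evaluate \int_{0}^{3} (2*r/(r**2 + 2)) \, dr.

log(11/2)

Let u = r**2 + 2, so du = 2*r dr. When r = 0, u = 2; when r = 3, u = 11.
The integral becomes ∫ 1/u du from 2 to 11, with antiderivative log(u).
Back in r: F(r) = log(r**2 + 2).
Then F(3) - F(0) = (log(11)) - (log(2)) = log(11/2).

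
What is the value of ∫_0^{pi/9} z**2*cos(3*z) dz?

Integrate by parts twice (u = z^2, dv = cos(3*z) dz).
An antiderivative is F(z) = z**2*sin(3*z)/3 + 2*z*cos(3*z)/9 - 2*sin(3*z)/27.
Then F(pi/9) - F(0) = (-sqrt(3)/27 + sqrt(3)*pi**2/486 + pi/81) - (0) = -sqrt(3)/27 + sqrt(3)*pi**2/486 + pi/81.

-sqrt(3)/27 + sqrt(3)*pi**2/486 + pi/81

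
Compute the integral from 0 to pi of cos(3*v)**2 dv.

pi/2

Use the identity cos^2(3*v) = (1 + cos(6*v))/2.
An antiderivative is F(v) = v/2 + sin(6*v)/12.
Then F(pi) - F(0) = (pi/2) - (0) = pi/2.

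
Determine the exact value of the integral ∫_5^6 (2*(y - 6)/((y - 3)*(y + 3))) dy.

-8*log(2) + 5*log(3)

Factor the denominator: y**2 - 9 = (y + 3)(y - 3).
Partial fractions: 2*(y - 6)/((y - 3)*(y + 3)) = 3/(y + 3) - 1/(y - 3).
An antiderivative is F(y) = -log(y - 3) + 3*log(y + 3).
Then F(6) - F(5) = (5*log(3)) - (8*log(2)) = -8*log(2) + 5*log(3).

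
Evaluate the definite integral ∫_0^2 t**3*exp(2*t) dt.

3/8 + 17*exp(4)/8

Integrate by parts 3 times (u = t^3, dv = exp(2*t) dt).
An antiderivative is F(t) = (4*t**3 - 6*t**2 + 6*t - 3)*exp(2*t)/8.
Then F(2) - F(0) = (17*exp(4)/8) - (-3/8) = 3/8 + 17*exp(4)/8.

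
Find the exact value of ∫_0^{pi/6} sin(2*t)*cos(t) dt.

Use the identity sin(2*t)cos(t) = [sin(3*t) + sin(t)]/2.
An antiderivative is F(t) = -cos(t)/2 - cos(3*t)/6.
Then F(pi/6) - F(0) = (-sqrt(3)/4) - (-2/3) = 2/3 - sqrt(3)/4.

2/3 - sqrt(3)/4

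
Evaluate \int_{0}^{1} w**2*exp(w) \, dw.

Integrate by parts twice (u = w^2, dv = exp(w) dw).
An antiderivative is F(w) = (w**2 - 2*w + 2)*exp(w).
Then F(1) - F(0) = (E) - (2) = -2 + E.

-2 + E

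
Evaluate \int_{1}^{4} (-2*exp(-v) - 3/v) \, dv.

-6*log(2) - 2*exp(-1) + 2*exp(-4)

An antiderivative is F(v) = -3*log(v) + 2*exp(-v).
Then F(4) - F(1) = (-6*log(2) + 2*exp(-4)) - (2*exp(-1)) = -6*log(2) - 2*exp(-1) + 2*exp(-4).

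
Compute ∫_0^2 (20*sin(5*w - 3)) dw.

Let u = 5*w - 3, so du = 5 dw. When w = 0, u = -3; when w = 2, u = 7.
The integral becomes 4·∫ sin(u) du from -3 to 7, with antiderivative -4*cos(u).
Back in w: F(w) = -4*cos(5*w - 3).
Then F(2) - F(0) = (-4*cos(7)) - (-4*cos(3)) = 4*cos(3) - 4*cos(7).

4*cos(3) - 4*cos(7)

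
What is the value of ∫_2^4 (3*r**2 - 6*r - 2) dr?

By the power rule, an antiderivative is F(r) = r**3 - 3*r**2 - 2*r.
Then F(4) - F(2) = (8) - (-8) = 16.

16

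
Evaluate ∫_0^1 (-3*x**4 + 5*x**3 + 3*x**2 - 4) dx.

-47/20

By the power rule, an antiderivative is F(x) = -3*x**5/5 + 5*x**4/4 + x**3 - 4*x.
Then F(1) - F(0) = (-47/20) - (0) = -47/20.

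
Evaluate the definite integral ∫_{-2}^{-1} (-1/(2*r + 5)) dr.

-log(3)/2

An antiderivative is F(r) = -log(2*r + 5)/2.
Then F(-1) - F(-2) = (-log(3)/2) - (0) = -log(3)/2.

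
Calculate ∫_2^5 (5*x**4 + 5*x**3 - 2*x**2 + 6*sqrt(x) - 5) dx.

By the power rule, an antiderivative is F(x) = x**5 + 5*x**4/4 + 4*x**(3/2) - 2*x**3/3 - 5*x.
Then F(5) - F(2) = (20*sqrt(5) + 45575/12) - (8*sqrt(2) + 110/3) = -8*sqrt(2) + 20*sqrt(5) + 15045/4.

-8*sqrt(2) + 20*sqrt(5) + 15045/4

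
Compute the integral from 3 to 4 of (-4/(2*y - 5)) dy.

-log(9)

An antiderivative is F(y) = -2*log(2*y - 5).
Then F(4) - F(3) = (-log(9)) - (0) = -log(9).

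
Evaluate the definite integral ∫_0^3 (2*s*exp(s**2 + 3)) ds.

Let u = s**2 + 3, so du = 2*s ds. When s = 0, u = 3; when s = 3, u = 12.
The integral becomes ∫ exp(u) du from 3 to 12, with antiderivative exp(u).
Back in s: F(s) = exp(s**2 + 3).
Then F(3) - F(0) = (exp(12)) - (exp(3)) = -exp(3) + exp(12).

-exp(3) + exp(12)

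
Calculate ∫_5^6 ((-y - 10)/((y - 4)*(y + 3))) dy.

Factor the denominator: y**2 - y - 12 = (y + 3)(y - 4).
Partial fractions: (-y - 10)/((y - 4)*(y + 3)) = 1/(y + 3) - 2/(y - 4).
An antiderivative is F(y) = -2*log(y - 4) + log(y + 3).
Then F(6) - F(5) = (log(9/4)) - (log(8)) = log(9/32).

log(9/32)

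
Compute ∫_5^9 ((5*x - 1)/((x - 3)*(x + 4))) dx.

-4*log(3) + 3*log(13)

Factor the denominator: x**2 + x - 12 = (x + 4)(x - 3).
Partial fractions: (5*x - 1)/((x - 3)*(x + 4)) = 3/(x + 4) + 2/(x - 3).
An antiderivative is F(x) = 2*log(x - 3) + 3*log(x + 4).
Then F(9) - F(5) = (2*log(2) + 2*log(3) + 3*log(13)) - (2*log(2) + 6*log(3)) = -4*log(3) + 3*log(13).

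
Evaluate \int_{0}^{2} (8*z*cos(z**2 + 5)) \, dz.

Let u = z**2 + 5, so du = 2*z dz. When z = 0, u = 5; when z = 2, u = 9.
The integral becomes 4·∫ cos(u) du from 5 to 9, with antiderivative 4*sin(u).
Back in z: F(z) = 4*sin(z**2 + 5).
Then F(2) - F(0) = (4*sin(9)) - (4*sin(5)) = 4*sin(9) - 4*sin(5).

4*sin(9) - 4*sin(5)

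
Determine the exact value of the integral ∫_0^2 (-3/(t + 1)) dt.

An antiderivative is F(t) = -3*log(t + 1).
Then F(2) - F(0) = (-log(27)) - (0) = -log(27).

-log(27)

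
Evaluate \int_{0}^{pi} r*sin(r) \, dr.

Integrate by parts once (u = r, dv = sin(r) dr).
An antiderivative is F(r) = -r*cos(r) + sin(r).
Then F(pi) - F(0) = (pi) - (0) = pi.

pi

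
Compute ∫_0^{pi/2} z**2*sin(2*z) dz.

Integrate by parts twice (u = z^2, dv = sin(2*z) dz).
An antiderivative is F(z) = -z**2*cos(2*z)/2 + z*sin(2*z)/2 + cos(2*z)/4.
Then F(pi/2) - F(0) = (-1/4 + pi**2/8) - (1/4) = -1/2 + pi**2/8.

-1/2 + pi**2/8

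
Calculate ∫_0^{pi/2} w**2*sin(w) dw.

Integrate by parts twice (u = w^2, dv = sin(w) dw).
An antiderivative is F(w) = -w**2*cos(w) + 2*w*sin(w) + 2*cos(w).
Then F(pi/2) - F(0) = (pi) - (2) = -2 + pi.

-2 + pi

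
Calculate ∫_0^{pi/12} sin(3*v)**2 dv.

-1/12 + pi/24

Use the identity sin^2(3*v) = (1 - cos(6*v))/2.
An antiderivative is F(v) = v/2 - sin(6*v)/12.
Then F(pi/12) - F(0) = (-1/12 + pi/24) - (0) = -1/12 + pi/24.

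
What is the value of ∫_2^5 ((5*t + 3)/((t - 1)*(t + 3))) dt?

-3*log(5) + 13*log(2)

Factor the denominator: t**2 + 2*t - 3 = (t + 3)(t - 1).
Partial fractions: (5*t + 3)/((t - 1)*(t + 3)) = 3/(t + 3) + 2/(t - 1).
An antiderivative is F(t) = 2*log(t - 1) + 3*log(t + 3).
Then F(5) - F(2) = (13*log(2)) - (3*log(5)) = -3*log(5) + 13*log(2).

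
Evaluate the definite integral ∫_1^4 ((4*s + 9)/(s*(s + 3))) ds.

Factor the denominator: s**2 + 3*s = (s + 3)s.
Partial fractions: (4*s + 9)/(s*(s + 3)) = 1/(s + 3) + 3/s.
An antiderivative is F(s) = 3*log(s) + log(s + 3).
Then F(4) - F(1) = (log(7) + 6*log(2)) - (log(4)) = log(7) + 4*log(2).

log(7) + 4*log(2)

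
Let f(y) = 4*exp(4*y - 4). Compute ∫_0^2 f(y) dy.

Let u = 4*y - 4, so du = 4 dy. When y = 0, u = -4; when y = 2, u = 4.
The integral becomes ∫ exp(u) du from -4 to 4, with antiderivative exp(u).
Back in y: F(y) = exp(4*y - 4).
Then F(2) - F(0) = (exp(4)) - (exp(-4)) = 2*sinh(4).

2*sinh(4)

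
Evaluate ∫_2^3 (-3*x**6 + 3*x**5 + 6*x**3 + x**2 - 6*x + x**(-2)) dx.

By the power rule, an antiderivative is F(x) = -3*x**7/7 + x**6/2 + 3*x**4/2 + x**3/3 - 3*x**2 - 1/x.
Then F(3) - F(2) = (-9862/21) - (-365/42) = -6453/14.

-6453/14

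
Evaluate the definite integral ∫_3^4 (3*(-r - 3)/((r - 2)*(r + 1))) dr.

Factor the denominator: r**2 - r - 2 = (r + 1)(r - 2).
Partial fractions: 3*(-r - 3)/((r - 2)*(r + 1)) = 2/(r + 1) - 5/(r - 2).
An antiderivative is F(r) = -5*log(r - 2) + 2*log(r + 1).
Then F(4) - F(3) = (log(25/32)) - (log(16)) = -9*log(2) + 2*log(5).

-9*log(2) + 2*log(5)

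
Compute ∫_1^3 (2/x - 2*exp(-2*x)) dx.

An antiderivative is F(x) = 2*log(x) + exp(-2*x).
Then F(3) - F(1) = (exp(-6) + 2*log(3)) - (exp(-2)) = -exp(-2) + exp(-6) + 2*log(3).

-exp(-2) + exp(-6) + 2*log(3)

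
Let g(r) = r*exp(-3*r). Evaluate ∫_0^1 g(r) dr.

Integrate by parts once (u = r, dv = exp(-3*r) dr).
An antiderivative is F(r) = (-3*r - 1)*exp(-3*r)/9.
Then F(1) - F(0) = (-4*exp(-3)/9) - (-1/9) = (-4 + exp(3))*exp(-3)/9.

(-4 + exp(3))*exp(-3)/9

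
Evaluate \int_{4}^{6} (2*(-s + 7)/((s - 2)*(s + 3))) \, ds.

Factor the denominator: s**2 + s - 6 = (s + 3)(s - 2).
Partial fractions: 2*(-s + 7)/((s - 2)*(s + 3)) = -4/(s + 3) + 2/(s - 2).
An antiderivative is F(s) = 2*log(s - 2) - 4*log(s + 3).
Then F(6) - F(4) = (-8*log(3) + 4*log(2)) - (-4*log(7) + 2*log(2)) = -8*log(3) + 2*log(2) + 4*log(7).

-8*log(3) + 2*log(2) + 4*log(7)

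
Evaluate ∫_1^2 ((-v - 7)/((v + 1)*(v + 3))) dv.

log(25/54)

Factor the denominator: v**2 + 4*v + 3 = (v + 3)(v + 1).
Partial fractions: (-v - 7)/((v + 1)*(v + 3)) = 2/(v + 3) - 3/(v + 1).
An antiderivative is F(v) = -3*log(v + 1) + 2*log(v + 3).
Then F(2) - F(1) = (log(25/27)) - (log(2)) = log(25/54).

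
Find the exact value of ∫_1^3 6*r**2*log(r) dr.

-52/3 + 54*log(3)

Integrate by parts once (u = ln r, dv = 6*r**2 dr).
An antiderivative is F(r) = 2*r**3*(3*log(r) - 1)/3.
Then F(3) - F(1) = (-18 + 54*log(3)) - (-2/3) = -52/3 + 54*log(3).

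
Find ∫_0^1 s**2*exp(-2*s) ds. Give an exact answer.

Integrate by parts twice (u = s^2, dv = exp(-2*s) ds).
An antiderivative is F(s) = (-2*s**2 - 2*s - 1)*exp(-2*s)/4.
Then F(1) - F(0) = (-5*exp(-2)/4) - (-1/4) = (-5 + exp(2))*exp(-2)/4.

(-5 + exp(2))*exp(-2)/4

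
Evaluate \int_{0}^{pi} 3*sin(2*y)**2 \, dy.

Use the identity sin^2(2*y) = (1 - cos(4*y))/2.
An antiderivative is F(y) = 3*y/2 - 3*sin(4*y)/8.
Then F(pi) - F(0) = (3*pi/2) - (0) = 3*pi/2.

3*pi/2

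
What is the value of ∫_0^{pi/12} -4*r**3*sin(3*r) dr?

Integrate by parts 3 times (u = r^3, dv = -4*sin(3*r) dr).
An antiderivative is F(r) = 4*r**3*cos(3*r)/3 - 4*r**2*sin(3*r)/3 - 8*r*cos(3*r)/9 + 8*sin(3*r)/27.
Then F(pi/12) - F(0) = (sqrt(2)*(-96*pi - 12*pi**2 + pi**3 + 384)/2592) - (0) = sqrt(2)*(-96*pi - 12*pi**2 + pi**3 + 384)/2592.

sqrt(2)*(-96*pi - 12*pi**2 + pi**3 + 384)/2592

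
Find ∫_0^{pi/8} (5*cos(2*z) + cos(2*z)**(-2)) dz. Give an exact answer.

1/2 + 5*sqrt(2)/4

An antiderivative is F(z) = 5*sin(2*z)/2 + tan(2*z)/2.
Then F(pi/8) - F(0) = (1/2 + 5*sqrt(2)/4) - (0) = 1/2 + 5*sqrt(2)/4.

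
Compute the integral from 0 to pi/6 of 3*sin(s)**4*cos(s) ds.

3/160

Let u = sin(s), so du = cos(s) ds. When s = 0, u = 0; when s = pi/6, u = 1/2.
The integral becomes 3·∫ u**4 du from 0 to 1/2, with antiderivative 3*u**5/5.
Back in s: F(s) = 3*sin(s)**5/5.
Then F(pi/6) - F(0) = (3/160) - (0) = 3/160.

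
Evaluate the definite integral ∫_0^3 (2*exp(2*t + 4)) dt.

-exp(4) + exp(10)

Let u = 2*t + 4, so du = 2 dt. When t = 0, u = 4; when t = 3, u = 10.
The integral becomes ∫ exp(u) du from 4 to 10, with antiderivative exp(u).
Back in t: F(t) = exp(2*t + 4).
Then F(3) - F(0) = (exp(10)) - (exp(4)) = -exp(4) + exp(10).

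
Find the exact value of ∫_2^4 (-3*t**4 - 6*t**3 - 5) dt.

-4826/5

By the power rule, an antiderivative is F(t) = -3*t**5/5 - 3*t**4/2 - 5*t.
Then F(4) - F(2) = (-5092/5) - (-266/5) = -4826/5.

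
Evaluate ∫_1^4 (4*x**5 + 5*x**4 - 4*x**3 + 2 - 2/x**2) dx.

By the power rule, an antiderivative is F(x) = 2*x**6/3 + x**5 - x**4 + 2*x + 2/x.
Then F(4) - F(1) = (21043/6) - (14/3) = 7005/2.

7005/2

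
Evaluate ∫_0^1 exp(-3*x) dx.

An antiderivative is F(x) = -exp(-3*x)/3.
Then F(1) - F(0) = (-exp(-3)/3) - (-1/3) = -(1 - exp(3))*exp(-3)/3.

-(1 - exp(3))*exp(-3)/3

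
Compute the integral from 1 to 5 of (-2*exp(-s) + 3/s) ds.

-2*exp(-1) + 2*exp(-5) + 3*log(5)

An antiderivative is F(s) = 3*log(s) + 2*exp(-s).
Then F(5) - F(1) = (2*exp(-5) + 3*log(5)) - (2*exp(-1)) = -2*exp(-1) + 2*exp(-5) + 3*log(5).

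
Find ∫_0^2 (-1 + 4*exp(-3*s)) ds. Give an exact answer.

-2/3 - 4*exp(-6)/3

An antiderivative is F(s) = -s - 4*exp(-3*s)/3.
Then F(2) - F(0) = (-2 - 4*exp(-6)/3) - (-4/3) = -2/3 - 4*exp(-6)/3.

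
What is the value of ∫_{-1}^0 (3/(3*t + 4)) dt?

log(4)

An antiderivative is F(t) = log(3*t + 4).
Then F(0) - F(-1) = (log(4)) - (0) = log(4).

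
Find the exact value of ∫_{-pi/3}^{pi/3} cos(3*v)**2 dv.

pi/3

Use the identity cos^2(3*v) = (1 + cos(6*v))/2.
An antiderivative is F(v) = v/2 + sin(6*v)/12.
Then F(pi/3) - F(-pi/3) = (pi/6) - (-pi/6) = pi/3.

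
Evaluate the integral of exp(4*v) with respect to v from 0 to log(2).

Let u = exp(v), so du = exp(v) dv. When v = 0, u = 1; when v = log(2), u = 2.
The integral becomes ∫ u**3 du from 1 to 2, with antiderivative u**4/4.
Back in v: F(v) = exp(4*v)/4.
Then F(log(2)) - F(0) = (4) - (1/4) = 15/4.

15/4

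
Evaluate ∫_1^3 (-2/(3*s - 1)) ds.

An antiderivative is F(s) = -2*log(3*s - 1)/3.
Then F(3) - F(1) = (-log(4)) - (-2*log(2)/3) = -4*log(2)/3.

-4*log(2)/3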